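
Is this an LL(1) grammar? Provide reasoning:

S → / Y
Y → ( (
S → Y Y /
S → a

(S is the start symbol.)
A grammar is LL(1) if for each non-terminal N with multiple productions, the predict sets of those productions are pairwise disjoint, where PREDICT(N → α) = (FIRST(α) \ {ε}) ∪ (FOLLOW(N) if α ⇒* ε).

Relevant sets:
  FIRST(Y) = { '(' }

For S:
  PREDICT(S → '/' Y) = { '/' }
  PREDICT(S → Y Y '/') = { '(' }
  PREDICT(S → a) = { 'a' }
Y has a single production, so nothing to check there.

All predict sets are disjoint. The grammar IS LL(1).

Answer: Yes, the grammar is LL(1).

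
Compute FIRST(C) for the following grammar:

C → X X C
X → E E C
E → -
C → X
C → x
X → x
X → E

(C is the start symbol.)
FIRST sets of the other non-terminals involved (by the same procedure, iterated to a fixed point):
  FIRST(X) = { '-', 'x' }

From C → X X C:
  - X is a non-terminal: add FIRST(X) \ {ε} = { '-', 'x' }
    X is not nullable, so stop
From C → X:
  - X is a non-terminal: add FIRST(X) \ {ε} = { '-', 'x' }
    X is not nullable, so stop
From C → x:
  - x is a terminal: add 'x' and stop

Collecting: FIRST(C) = { '-', 'x' }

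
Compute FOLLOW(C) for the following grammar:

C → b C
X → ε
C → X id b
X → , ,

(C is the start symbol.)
C is the start symbol, so $ ∈ FOLLOW(C).
In C → b C: C is at the end; this adds FOLLOW(C) to itself — nothing new

Taking the union: FOLLOW(C) = { $ }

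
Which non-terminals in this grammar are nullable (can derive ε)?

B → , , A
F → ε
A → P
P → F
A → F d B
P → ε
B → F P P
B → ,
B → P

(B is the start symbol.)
{ 'A', 'B', 'F', 'P' }

A non-terminal is nullable if it can derive ε (the empty string): either it has an ε-production, or it has a production whose right-hand side consists entirely of nullable non-terminals.

ε-productions: F → ε, P → ε
So F, P are immediately nullable.
A → P: every symbol on the right is nullable, so A is nullable too.
B → F P P: every symbol on the right is nullable, so B is nullable too.
Every non-terminal is now nullable.
Nullable = { 'A', 'B', 'F', 'P' }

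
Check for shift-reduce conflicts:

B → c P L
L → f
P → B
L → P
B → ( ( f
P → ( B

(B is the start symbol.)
No shift-reduce conflicts

A shift-reduce conflict occurs when an LR(0) state has both:
  - a complete (reduce) item [A → α .] (dot at the end), and
  - a shift item [B → β . c γ] (dot before a terminal).

Augment with B' → B and build the canonical LR(0) collection (I0 = CLOSURE({[B' → . B]}), then GOTO on every symbol after a dot until no new states appear). It has 14 states:
  I0: { [B → . ( ( f], [B → . c P L], [B' → . B] }  — shift
  I1: { [B → ( . ( f] }  — shift
  I2: { [B' → B .] }  — accept
  I3: { [B → . ( ( f], [B → . c P L], [B → c . P L], [P → . ( B], [P → . B] }  — shift
  I4: { [B → ( . ( f], [B → . ( ( f], [B → . c P L], [P → ( . B] }  — shift
  I5: { [P → B .] }  — reduce
  I6: { [B → . ( ( f], [B → . c P L], [B → c P . L], [L → . P], [L → . f], [P → . ( B], [P → . B] }  — shift
  I7: { [B → c P L .] }  — reduce
  I8: { [L → P .] }  — reduce
  I9: { [L → f .] }  — reduce
  I10: { [B → ( ( . f], [B → ( . ( f] }  — shift
  I11: { [P → ( B .] }  — reduce
  I12: { [B → ( ( . f] }  — shift
  I13: { [B → ( ( f .] }  — reduce

No state contains both a complete item and a shift item.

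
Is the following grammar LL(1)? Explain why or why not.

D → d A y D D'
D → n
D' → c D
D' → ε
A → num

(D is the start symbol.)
A grammar is LL(1) if for each non-terminal N with multiple productions, the predict sets of those productions are pairwise disjoint, where PREDICT(N → α) = (FIRST(α) \ {ε}) ∪ (FOLLOW(N) if α ⇒* ε).

Relevant sets:
  FOLLOW(D') = { $, 'c' }

For D:
  PREDICT(D → d A y D D') = { 'd' }
  PREDICT(D → n) = { 'n' }
For D':
  PREDICT(D' → c D) = { 'c' }
  PREDICT(D' → ε) = { $, 'c' }
A has a single production, so nothing to check there.

Conflict found: Predict set conflict for D': { 'c' }
The grammar is NOT LL(1).

Answer: No. Predict set conflict for D': { 'c' }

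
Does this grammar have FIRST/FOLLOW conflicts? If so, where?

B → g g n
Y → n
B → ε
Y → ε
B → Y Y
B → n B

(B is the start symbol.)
Yes. Y → n with FOLLOW(Y) on { 'n' }

Nullable non-terminals: B, Y.
FIRST sets used below: FIRST(Y) = { 'n', ε }

B: nullable alternative(s) B → ε, B → Y Y; FOLLOW(B) = { $ }
  B → g g n: FIRST \ {ε} = { 'g' } — disjoint from FOLLOW(B)
  B → ε: FIRST \ {ε} = { } — disjoint from FOLLOW(B)
  B → Y Y: FIRST \ {ε} = { 'n' } — disjoint from FOLLOW(B)
  B → n B: FIRST \ {ε} = { 'n' } — disjoint from FOLLOW(B)

Y: nullable alternative(s) Y → ε; FOLLOW(Y) = { $, 'n' }
  Y → n: FIRST \ {ε} = { 'n' } — overlaps FOLLOW(Y) on { 'n' }: CONFLICT
  Y → ε: FIRST \ {ε} = { } — this is the only nullable alternative, skip

So the grammar has 1 FIRST/FOLLOW conflict (marked CONFLICT above).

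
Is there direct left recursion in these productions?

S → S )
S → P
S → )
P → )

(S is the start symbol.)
Yes, S is left-recursive

Direct left recursion occurs when N → N α for some non-terminal N (the right-hand side begins with the left-hand side itself).

S → S ): LEFT RECURSIVE (starts with S)
S → P: starts with P
S → ): starts with ')'
P → ): starts with ')'

The grammar has direct left recursion on: S.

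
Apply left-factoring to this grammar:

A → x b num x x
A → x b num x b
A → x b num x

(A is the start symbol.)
A → x b num x A'
A' → x
A' → b
A' → ε

Left-factoring transforms A → αβ₁ | αβ₂ into A → αA' and A' → β₁ | β₂
(α is the longest common prefix among the alternatives). Repeat until
no nonterminal has two alternatives with a common prefix.

Round 1: A has alternatives sharing prefix 'x b num x'. Introduce A': A → x b num x A'
  Add: A' → x
  Add: A' → b
  Add: A' → ε

No remaining common prefixes — done.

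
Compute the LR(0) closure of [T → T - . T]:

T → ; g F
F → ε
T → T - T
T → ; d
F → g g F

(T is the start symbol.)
{ [T → . ; d], [T → . ; g F], [T → . T - T], [T → T - . T] }

Start with: [T → T - . T]
  [T → T - . T] has the dot before T: add [T → . ; g F], [T → . T - T], [T → . ; d]
No further items can be added.

CLOSURE = { [T → . ; d], [T → . ; g F], [T → . T - T], [T → T - . T] }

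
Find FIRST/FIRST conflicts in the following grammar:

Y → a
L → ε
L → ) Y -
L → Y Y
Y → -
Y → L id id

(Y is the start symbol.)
Yes. Y → a / Y → L id id on { 'a' }; Y → '-' / Y → L id id on { '-' }; L → ')' Y '-' / L → Y Y on { ')' }

A FIRST/FIRST conflict occurs when two productions N → α and N → β for the same non-terminal have FIRST(α) ∩ FIRST(β) ≠ ∅ (with ε ∈ FIRST of a nullable right-hand side, so two nullable alternatives also conflict).

FIRST sets of the non-terminals at (or reachable through a nullable prefix from) the front of some alternative:
  FIRST(L) = { ')', '-', 'a', 'id', ε }
  FIRST(Y) = { ')', '-', 'a', 'id' }

Productions for Y:
  Y → a: FIRST = { 'a' }
  Y → -: FIRST = { '-' }
  Y → L id id: FIRST = { ')', '-', 'a', 'id' }
Productions for L:
  L → ε: FIRST = { ε }
  L → ) Y -: FIRST = { ')' }
  L → Y Y: FIRST = { ')', '-', 'a', 'id' }

Conflict for Y: Y → a and Y → L id id
  Overlap: { 'a' }
Conflict for Y: Y → - and Y → L id id
  Overlap: { '-' }
Conflict for L: L → ) Y - and L → Y Y
  Overlap: { ')' }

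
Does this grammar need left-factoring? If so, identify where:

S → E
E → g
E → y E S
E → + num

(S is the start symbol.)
Left-factoring is needed when two productions for the same non-terminal
share a common prefix on the right-hand side.

Productions for E:
  E → g
  E → y E S
  E → + num

No common prefixes found.

Answer: No, left-factoring is not needed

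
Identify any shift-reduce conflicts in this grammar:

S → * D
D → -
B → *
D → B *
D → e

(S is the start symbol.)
No shift-reduce conflicts

A shift-reduce conflict occurs when an LR(0) state has both:
  - a complete (reduce) item [A → α .] (dot at the end), and
  - a shift item [B → β . c γ] (dot before a terminal).

Augment with S' → S and build the canonical LR(0) collection (I0 = CLOSURE({[S' → . S]}), then GOTO on every symbol after a dot until no new states appear). It has 9 states:
  I0: { [S → . * D], [S' → . S] }  — shift
  I1: { [B → . *], [D → . -], [D → . B *], [D → . e], [S → * . D] }  — shift
  I2: { [S' → S .] }  — accept
  I3: { [B → * .] }  — reduce
  I4: { [D → - .] }  — reduce
  I5: { [D → B . *] }  — shift
  I6: { [S → * D .] }  — reduce
  I7: { [D → e .] }  — reduce
  I8: { [D → B * .] }  — reduce

No state contains both a complete item and a shift item.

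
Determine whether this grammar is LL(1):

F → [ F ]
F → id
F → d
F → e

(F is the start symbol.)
Yes, the grammar is LL(1).

A grammar is LL(1) if for each non-terminal N with multiple productions, the predict sets of those productions are pairwise disjoint, where PREDICT(N → α) = (FIRST(α) \ {ε}) ∪ (FOLLOW(N) if α ⇒* ε).

For F:
  PREDICT(F → '[' F ']') = { '[' }
  PREDICT(F → id) = { 'id' }
  PREDICT(F → d) = { 'd' }
  PREDICT(F → e) = { 'e' }

All predict sets are disjoint. The grammar IS LL(1).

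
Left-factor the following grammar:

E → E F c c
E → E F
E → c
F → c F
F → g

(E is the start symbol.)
E → E F E'
E' → c c
E' → ε
E → c
F → c F
F → g

Left-factoring transforms A → αβ₁ | αβ₂ into A → αA' and A' → β₁ | β₂
(α is the longest common prefix among the alternatives). Repeat until
no nonterminal has two alternatives with a common prefix.

Round 1: E has alternatives sharing prefix 'E F'. Introduce E': E → E F E'
  Add: E' → c c
  Add: E' → ε

No remaining common prefixes — done.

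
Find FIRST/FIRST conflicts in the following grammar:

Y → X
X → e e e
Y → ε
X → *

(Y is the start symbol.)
No FIRST/FIRST conflicts.

A FIRST/FIRST conflict occurs when two productions N → α and N → β for the same non-terminal have FIRST(α) ∩ FIRST(β) ≠ ∅ (with ε ∈ FIRST of a nullable right-hand side, so two nullable alternatives also conflict).

FIRST sets of the non-terminals at (or reachable through a nullable prefix from) the front of some alternative:
  FIRST(X) = { '*', 'e' }

Productions for Y:
  Y → X: FIRST = { '*', 'e' }
  Y → ε: FIRST = { ε }
Productions for X:
  X → e e e: FIRST = { 'e' }
  X → *: FIRST = { '*' }

All alternatives of each non-terminal have pairwise disjoint FIRST sets.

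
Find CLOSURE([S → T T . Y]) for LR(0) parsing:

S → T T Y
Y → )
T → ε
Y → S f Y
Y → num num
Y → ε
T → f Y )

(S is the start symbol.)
{ [S → . T T Y], [S → T T . Y], [T → . f Y )], [T → .], [Y → . )], [Y → . S f Y], [Y → . num num], [Y → .] }

To compute CLOSURE, for each item [A → α.Bβ] where B is a non-terminal, add [B → .γ] for all productions B → γ; repeat for the newly added items until nothing changes.

Start with: [S → T T . Y]
  [S → T T . Y] has the dot before Y: add [Y → . )], [Y → . S f Y], [Y → . num num], [Y → .]
  [Y → . S f Y] has the dot before S: add [S → . T T Y]
  [S → . T T Y] has the dot before T: add [T → .], [T → . f Y )]
No further items can be added.

CLOSURE = { [S → . T T Y], [S → T T . Y], [T → . f Y )], [T → .], [Y → . )], [Y → . S f Y], [Y → . num num], [Y → .] }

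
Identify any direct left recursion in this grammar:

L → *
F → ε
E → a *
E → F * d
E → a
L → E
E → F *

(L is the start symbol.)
L → *: starts with '*'
F → ε: starts with ε
E → a *: starts with a
E → F * d: starts with F
E → a: starts with a
L → E: starts with E
E → F *: starts with F

No direct left recursion found.

Answer: No direct left recursion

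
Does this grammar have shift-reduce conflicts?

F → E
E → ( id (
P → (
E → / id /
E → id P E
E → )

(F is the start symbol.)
No shift-reduce conflicts

A shift-reduce conflict occurs when an LR(0) state has both:
  - a complete (reduce) item [A → α .] (dot at the end), and
  - a shift item [B → β . c γ] (dot before a terminal).

Augment with F' → F and build the canonical LR(0) collection (I0 = CLOSURE({[F' → . F]}), then GOTO on every symbol after a dot until no new states appear). It has 14 states:
  I0: { [E → . ( id (], [E → . )], [E → . / id /], [E → . id P E], [F → . E], [F' → . F] }  — shift
  I1: { [E → ( . id (] }  — shift
  I2: { [E → ) .] }  — reduce
  I3: { [E → / . id /] }  — shift
  I4: { [F → E .] }  — reduce
  I5: { [F' → F .] }  — accept
  I6: { [E → id . P E], [P → . (] }  — shift
  I7: { [P → ( .] }  — reduce
  I8: { [E → . ( id (], [E → . )], [E → . / id /], [E → . id P E], [E → id P . E] }  — shift
  I9: { [E → id P E .] }  — reduce
  I10: { [E → / id . /] }  — shift
  I11: { [E → / id / .] }  — reduce
  I12: { [E → ( id . (] }  — shift
  I13: { [E → ( id ( .] }  — reduce

No state contains both a complete item and a shift item.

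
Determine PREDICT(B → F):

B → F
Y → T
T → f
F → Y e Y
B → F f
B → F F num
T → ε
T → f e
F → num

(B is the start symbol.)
{ 'e', 'f', 'num' }

PREDICT(B → F) = (FIRST(RHS) \ {ε}) ∪ (FOLLOW(B) if ε ∈ FIRST(RHS), i.e. RHS ⇒* ε)
FIRST(F) = { 'e', 'f', 'num' }
FIRST(F) = { 'e', 'f', 'num' }
ε ∉ FIRST(F), so FOLLOW(B) is not added.
PREDICT(B → F) = { 'e', 'f', 'num' }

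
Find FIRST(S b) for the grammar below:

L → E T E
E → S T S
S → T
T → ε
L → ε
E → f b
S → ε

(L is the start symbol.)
FIRST sets of the non-terminals involved (from the grammar, by fixed-point iteration):
  FIRST(S) = { ε }

To compute FIRST(S b), process the symbols left to right:
Symbol S is a non-terminal. Add FIRST(S) \ {ε} = { }
S is nullable (ε ∈ FIRST(S)), continue to the next symbol.
Symbol b is a terminal. Add 'b' and stop.
FIRST(S b) = { 'b' }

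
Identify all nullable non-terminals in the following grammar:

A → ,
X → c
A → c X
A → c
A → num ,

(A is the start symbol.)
A non-terminal is nullable if it can derive ε (the empty string): either it has an ε-production, or it has a production whose right-hand side consists entirely of nullable non-terminals.

There are no ε-productions, so no non-terminal can derive ε.
No non-terminals are nullable.

Answer: None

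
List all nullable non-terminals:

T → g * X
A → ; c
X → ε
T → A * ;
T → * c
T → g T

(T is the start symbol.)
{ 'X' }

A non-terminal is nullable if it can derive ε (the empty string): either it has an ε-production, or it has a production whose right-hand side consists entirely of nullable non-terminals.

ε-productions: X → ε
So X is immediately nullable.
No further non-terminal can be added: every production for the remaining non-terminals contains a terminal or a non-nullable non-terminal.
Nullable = { 'X' }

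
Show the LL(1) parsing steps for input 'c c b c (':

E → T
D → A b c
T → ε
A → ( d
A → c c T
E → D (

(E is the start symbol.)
LL(1) parsing maintains a stack (initially the start symbol over $) and the input. At each step: if the stack top is a terminal, match it against the current input token; if it is a non-terminal N, replace it with the RHS of M[N, lookahead] (the unique production whose predict set contains the lookahead).

Stack is shown with the top on the left.

Stack          Input        Action
----------------------------------
E $            c c b c ( $  output E → D (
D ( $          c c b c ( $  output D → A b c
A b c ( $      c c b c ( $  output A → c c T
c c T b c ( $  c c b c ( $  match 'c'
c T b c ( $    c b c ( $    match 'c'
T b c ( $      b c ( $      output T → ε
b c ( $        b c ( $      match 'b'
c ( $          c ( $        match 'c'
( $            ( $          match '('
$              $            accept

The string is accepted.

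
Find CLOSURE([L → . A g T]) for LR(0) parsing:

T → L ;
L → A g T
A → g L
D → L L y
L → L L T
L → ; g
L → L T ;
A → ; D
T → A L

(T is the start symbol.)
To compute CLOSURE, for each item [A → α.Bβ] where B is a non-terminal, add [B → .γ] for all productions B → γ; repeat for the newly added items until nothing changes.

Start with: [L → . A g T]
  [L → . A g T] has the dot before A: add [A → . g L], [A → . ; D]
No further items can be added.

CLOSURE = { [A → . ; D], [A → . g L], [L → . A g T] }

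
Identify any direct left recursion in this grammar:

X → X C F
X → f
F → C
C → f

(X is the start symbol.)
Yes, X is left-recursive

X → X C F: LEFT RECURSIVE (starts with X)
X → f: starts with f
F → C: starts with C
C → f: starts with f

The grammar has direct left recursion on: X.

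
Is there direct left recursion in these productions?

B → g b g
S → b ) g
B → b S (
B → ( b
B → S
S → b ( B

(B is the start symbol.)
Direct left recursion occurs when N → N α for some non-terminal N (the right-hand side begins with the left-hand side itself).

B → g b g: starts with g
S → b ) g: starts with b
B → b S (: starts with b
B → ( b: starts with '('
B → S: starts with S
S → b ( B: starts with b

No direct left recursion found.

Answer: No direct left recursion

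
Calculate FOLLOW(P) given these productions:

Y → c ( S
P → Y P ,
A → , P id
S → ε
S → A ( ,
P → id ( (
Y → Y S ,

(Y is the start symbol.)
{ ',', 'id' }

To compute FOLLOW(P), find every occurrence of P on a right-hand side N → α P β: add FIRST(β) \ {ε}, and if β is empty or nullable also add FOLLOW(N). Iterate to a fixed point.

In P → Y P ,: P is followed by ',', add FIRST(',') \ {ε} = { ',' }
In A → , P id: P is followed by id, add FIRST(id) \ {ε} = { 'id' }

Taking the union: FOLLOW(P) = { ',', 'id' }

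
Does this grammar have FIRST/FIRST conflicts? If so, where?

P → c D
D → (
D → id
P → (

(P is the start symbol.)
No FIRST/FIRST conflicts.

A FIRST/FIRST conflict occurs when two productions N → α and N → β for the same non-terminal have FIRST(α) ∩ FIRST(β) ≠ ∅ (with ε ∈ FIRST of a nullable right-hand side, so two nullable alternatives also conflict).

Productions for P:
  P → c D: FIRST = { 'c' }
  P → (: FIRST = { '(' }
Productions for D:
  D → (: FIRST = { '(' }
  D → id: FIRST = { 'id' }

All alternatives of each non-terminal have pairwise disjoint FIRST sets.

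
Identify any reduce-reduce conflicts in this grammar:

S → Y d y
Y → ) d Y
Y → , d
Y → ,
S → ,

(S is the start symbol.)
A reduce-reduce conflict occurs when an LR(0) state has two complete items [A → α .] and [B → β .] — both call for a reduction, and with no lookahead the parser cannot choose between them.

Augment with S' → S and build the canonical LR(0) collection (I0 = CLOSURE({[S' → . S]}), then GOTO on every symbol after a dot until no new states appear). It has 11 states:
  I0: { [S → . ,], [S → . Y d y], [S' → . S], [Y → . ) d Y], [Y → . , d], [Y → . ,] }  — shift
  I1: { [Y → ) . d Y] }  — shift
  I2: { [S → , .], [Y → , . d], [Y → , .] }  — shift, 2 reduces
  I3: { [S' → S .] }  — accept
  I4: { [S → Y . d y] }  — shift
  I5: { [S → Y d . y] }  — shift
  I6: { [S → Y d y .] }  — reduce
  I7: { [Y → , d .] }  — reduce
  I8: { [Y → ) d . Y], [Y → . ) d Y], [Y → . , d], [Y → . ,] }  — shift
  I9: { [Y → , . d], [Y → , .] }  — shift, reduce
  I10: { [Y → ) d Y .] }  — reduce

I2 contains complete items [S → , .], [Y → , .] — reduce-reduce conflict.

Answer: Yes — I2: [S → , .] vs [Y → , .]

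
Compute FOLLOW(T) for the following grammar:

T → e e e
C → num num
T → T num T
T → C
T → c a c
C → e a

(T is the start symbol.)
{ $, 'num' }

T is the start symbol, so $ ∈ FOLLOW(T).
In T → T num T: T is followed by num T, add FIRST(num T) \ {ε} = { 'num' }
In T → T num T: T is at the end; this adds FOLLOW(T) to itself — nothing new

Taking the union: FOLLOW(T) = { $, 'num' }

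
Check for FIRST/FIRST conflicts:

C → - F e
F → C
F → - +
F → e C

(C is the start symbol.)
Yes. F → C / F → '-' '+' on { '-' }

A FIRST/FIRST conflict occurs when two productions N → α and N → β for the same non-terminal have FIRST(α) ∩ FIRST(β) ≠ ∅ (with ε ∈ FIRST of a nullable right-hand side, so two nullable alternatives also conflict).

FIRST sets of the non-terminals at (or reachable through a nullable prefix from) the front of some alternative:
  FIRST(C) = { '-' }

Productions for F:
  F → C: FIRST = { '-' }
  F → - +: FIRST = { '-' }
  F → e C: FIRST = { 'e' }
C has only one production, so no FIRST/FIRST conflict is possible there.

Conflict for F: F → C and F → - +
  Overlap: { '-' }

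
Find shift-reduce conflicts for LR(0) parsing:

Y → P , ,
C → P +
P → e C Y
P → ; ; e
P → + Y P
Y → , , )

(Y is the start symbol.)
No shift-reduce conflicts

Augment with Y' → Y and build the canonical LR(0) collection (I0 = CLOSURE({[Y' → . Y]}), then GOTO on every symbol after a dot until no new states appear). It has 19 states:
  I0: { [P → . + Y P], [P → . ; ; e], [P → . e C Y], [Y → . , , )], [Y → . P , ,], [Y' → . Y] }  — shift
  I1: { [P → + . Y P], [P → . + Y P], [P → . ; ; e], [P → . e C Y], [Y → . , , )], [Y → . P , ,] }  — shift
  I2: { [Y → , . , )] }  — shift
  I3: { [P → ; . ; e] }  — shift
  I4: { [Y → P . , ,] }  — shift
  I5: { [Y' → Y .] }  — accept
  I6: { [C → . P +], [P → . + Y P], [P → . ; ; e], [P → . e C Y], [P → e . C Y] }  — shift
  I7: { [P → . + Y P], [P → . ; ; e], [P → . e C Y], [P → e C . Y], [Y → . , , )], [Y → . P , ,] }  — shift
  I8: { [C → P . +] }  — shift
  I9: { [C → P + .] }  — reduce
  I10: { [P → e C Y .] }  — reduce
  I11: { [Y → P , . ,] }  — shift
  I12: { [Y → P , , .] }  — reduce
  I13: { [P → ; ; . e] }  — shift
  I14: { [P → ; ; e .] }  — reduce
  I15: { [Y → , , . )] }  — shift
  I16: { [Y → , , ) .] }  — reduce
  I17: { [P → + Y . P], [P → . + Y P], [P → . ; ; e], [P → . e C Y] }  — shift
  I18: { [P → + Y P .] }  — reduce

No state contains both a complete item and a shift item.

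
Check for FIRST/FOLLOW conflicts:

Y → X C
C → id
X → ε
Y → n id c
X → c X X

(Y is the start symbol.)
Yes. X → c X X with FOLLOW(X) on { 'c' }

A FIRST/FOLLOW conflict occurs when a non-terminal N has a nullable alternative N → β (β ⇒* ε) and another alternative N → α with FIRST(α) ∩ FOLLOW(N) ≠ ∅: on such a lookahead the parser cannot decide between expanding α and letting N vanish via β.

Nullable non-terminals: X.

X: nullable alternative(s) X → ε; FOLLOW(X) = { 'c', 'id' }
  X → ε: FIRST \ {ε} = { } — this is the only nullable alternative, skip
  X → c X X: FIRST \ {ε} = { 'c' } — overlaps FOLLOW(X) on { 'c' }: CONFLICT

C, Y have no nullable alternative, so no FIRST/FOLLOW check is needed there.

So the grammar has 1 FIRST/FOLLOW conflict (marked CONFLICT above).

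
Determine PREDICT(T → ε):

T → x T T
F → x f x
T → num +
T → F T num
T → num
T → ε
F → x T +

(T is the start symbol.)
PREDICT(T → ε) = (FIRST(RHS) \ {ε}) ∪ (FOLLOW(T) if ε ∈ FIRST(RHS), i.e. RHS ⇒* ε)
The right-hand side is ε (FIRST(ε) = { ε }), so the predict set is FOLLOW(T) = { $, '+', 'num', 'x' }
PREDICT(T → ε) = { $, '+', 'num', 'x' }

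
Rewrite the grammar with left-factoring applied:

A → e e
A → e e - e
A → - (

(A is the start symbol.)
A → e e A'
A' → ε
A' → - e
A → - (

Left-factoring transforms A → αβ₁ | αβ₂ into A → αA' and A' → β₁ | β₂
(α is the longest common prefix among the alternatives). Repeat until
no nonterminal has two alternatives with a common prefix.

Round 1: A has alternatives sharing prefix 'e e'. Introduce A': A → e e A'
  Add: A' → ε
  Add: A' → - e

No remaining common prefixes — done.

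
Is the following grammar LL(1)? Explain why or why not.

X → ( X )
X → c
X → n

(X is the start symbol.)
Yes, the grammar is LL(1).

A grammar is LL(1) if for each non-terminal N with multiple productions, the predict sets of those productions are pairwise disjoint, where PREDICT(N → α) = (FIRST(α) \ {ε}) ∪ (FOLLOW(N) if α ⇒* ε).

For X:
  PREDICT(X → '(' X ')') = { '(' }
  PREDICT(X → c) = { 'c' }
  PREDICT(X → n) = { 'n' }

All predict sets are disjoint. The grammar IS LL(1).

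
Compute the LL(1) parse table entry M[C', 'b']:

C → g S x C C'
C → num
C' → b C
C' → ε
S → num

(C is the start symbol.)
C' → b C, C' → ε

To find M[C', 'b'], we find productions for C' where 'b' is in the predict set (PREDICT(N → α) = (FIRST(α) \ {ε}) ∪ (FOLLOW(N) if α ⇒* ε)).

Relevant sets:
  FOLLOW(C') = { $, 'b' }

C' → b C: PREDICT = { 'b' }
  'b' is in predict set, so this production goes in M[C', 'b']
C' → ε: PREDICT = { $, 'b' }
  'b' is in predict set, so this production goes in M[C', 'b']

M[C', 'b'] = C' → b C, C' → ε  (a multiply-defined cell — the grammar is not LL(1))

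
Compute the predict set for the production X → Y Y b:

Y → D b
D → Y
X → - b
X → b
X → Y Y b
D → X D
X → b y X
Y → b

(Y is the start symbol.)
PREDICT(X → Y Y b) = (FIRST(RHS) \ {ε}) ∪ (FOLLOW(X) if ε ∈ FIRST(RHS), i.e. RHS ⇒* ε)
FIRST(Y) = { '-', 'b' }
FIRST(Y Y b) = { '-', 'b' }
ε ∉ FIRST(Y Y b), so FOLLOW(X) is not added.
PREDICT(X → Y Y b) = { '-', 'b' }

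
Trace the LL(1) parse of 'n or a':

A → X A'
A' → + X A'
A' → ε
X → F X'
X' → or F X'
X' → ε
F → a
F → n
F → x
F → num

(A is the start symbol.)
LL(1) parsing maintains a stack (initially the start symbol over $) and the input. At each step: if the stack top is a terminal, match it against the current input token; if it is a non-terminal N, replace it with the RHS of M[N, lookahead] (the unique production whose predict set contains the lookahead).

Stack is shown with the top on the left.

Stack         Input     Action
------------------------------
A $           n or a $  output A → X A'
X A' $        n or a $  output X → F X'
F X' A' $     n or a $  output F → n
n X' A' $     n or a $  match 'n'
X' A' $       or a $    output X' → or F X'
or F X' A' $  or a $    match 'or'
F X' A' $     a $       output F → a
a X' A' $     a $       match 'a'
X' A' $       $         output X' → ε
A' $          $         output A' → ε
$             $         accept

The string is accepted.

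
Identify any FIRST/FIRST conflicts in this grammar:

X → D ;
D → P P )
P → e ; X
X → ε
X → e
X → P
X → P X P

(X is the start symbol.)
FIRST sets of the non-terminals at (or reachable through a nullable prefix from) the front of some alternative:
  FIRST(D) = { 'e' }
  FIRST(P) = { 'e' }

Productions for X:
  X → D ;: FIRST = { 'e' }
  X → ε: FIRST = { ε }
  X → e: FIRST = { 'e' }
  X → P: FIRST = { 'e' }
  X → P X P: FIRST = { 'e' }
D, P have only one production, so no FIRST/FIRST conflict is possible there.

Conflict for X: X → D ; and X → e
  Overlap: { 'e' }
Conflict for X: X → D ; and X → P
  Overlap: { 'e' }
Conflict for X: X → D ; and X → P X P
  Overlap: { 'e' }
Conflict for X: X → e and X → P
  Overlap: { 'e' }
Conflict for X: X → e and X → P X P
  Overlap: { 'e' }
Conflict for X: X → P and X → P X P
  Overlap: { 'e' }

Answer: Yes. X → D ';' / X → e on { 'e' }; X → D ';' / X → P on { 'e' }; X → D ';' / X → P X P on { 'e' }; X → e / X → P on { 'e' }; X → e / X → P X P on { 'e' }; X → P / X → P X P on { 'e' }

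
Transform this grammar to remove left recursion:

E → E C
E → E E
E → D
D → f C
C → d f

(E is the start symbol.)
E → D E'
E' → C E'
E' → E E'
E' → ε
D → f C
C → d f

E is directly left-recursive. The standard transformation for
  A → A α₁ | ... | A α_m | β₁ | ... | β_n
is
  A  → β₁ A' | ... | β_n A'
  A' → α₁ A' | ... | α_m A' | ε

E → D becomes E → D E'
E → E C becomes E' → C E'
E → E E becomes E' → E E'
Add E' → ε

Productions for other non-terminals are unchanged:
  D → f C
  C → d f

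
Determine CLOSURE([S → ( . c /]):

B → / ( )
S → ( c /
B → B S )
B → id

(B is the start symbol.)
{ [S → ( . c /] }

Start with: [S → ( . c /]
The dot precedes the terminal c, so nothing is added.

CLOSURE = { [S → ( . c /] }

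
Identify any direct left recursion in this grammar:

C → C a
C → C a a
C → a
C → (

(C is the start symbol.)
Yes, C is left-recursive

Direct left recursion occurs when N → N α for some non-terminal N (the right-hand side begins with the left-hand side itself).

C → C a: LEFT RECURSIVE (starts with C)
C → C a a: LEFT RECURSIVE (starts with C)
C → a: starts with a
C → (: starts with '('

The grammar has direct left recursion on: C.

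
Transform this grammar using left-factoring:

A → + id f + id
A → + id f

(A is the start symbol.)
Left-factoring transforms A → αβ₁ | αβ₂ into A → αA' and A' → β₁ | β₂
(α is the longest common prefix among the alternatives). Repeat until
no nonterminal has two alternatives with a common prefix.

Round 1: A has alternatives sharing prefix '+ id f'. Introduce A': A → + id f A'
  Add: A' → + id
  Add: A' → ε

No remaining common prefixes — done.

Resulting grammar:
A → + id f A'
A' → + id
A' → ε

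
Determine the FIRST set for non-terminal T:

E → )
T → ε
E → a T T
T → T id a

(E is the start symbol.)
{ 'id', ε }

To compute FIRST(T), examine every production with T on the left-hand side, reading each right-hand side left to right until a non-nullable symbol is reached.

From T → ε:
  - ε-production, so ε ∈ FIRST(T)
From T → T id a:
  - T is the symbol being defined: contributes nothing new
    T is nullable, so continue to the next symbol
  - id is a terminal: add 'id' and stop

Collecting: FIRST(T) = { 'id', ε }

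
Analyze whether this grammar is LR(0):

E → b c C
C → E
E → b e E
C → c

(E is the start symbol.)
A grammar is LR(0) if no state in the canonical LR(0) collection has:
  - both a shift item (dot before a terminal) and a complete item (shift-reduce conflict), or
  - two or more complete items (reduce-reduce conflict; the accept item [E' → E .] counts as a complete item here).

Augment with E' → E and build the canonical LR(0) collection (I0 = CLOSURE({[E' → . E]}), then GOTO on every symbol after a dot until no new states appear). It has 9 states:
  I0: { [E → . b c C], [E → . b e E], [E' → . E] }  — shift
  I1: { [E' → E .] }  — accept
  I2: { [E → b . c C], [E → b . e E] }  — shift
  I3: { [C → . E], [C → . c], [E → . b c C], [E → . b e E], [E → b c . C] }  — shift
  I4: { [E → . b c C], [E → . b e E], [E → b e . E] }  — shift
  I5: { [E → b e E .] }  — reduce
  I6: { [E → b c C .] }  — reduce
  I7: { [C → E .] }  — reduce
  I8: { [C → c .] }  — reduce

Every state is either a pure shift/goto state or contains exactly one complete item and nothing to shift — no conflicts. The grammar is LR(0).

Answer: Yes, the grammar is LR(0)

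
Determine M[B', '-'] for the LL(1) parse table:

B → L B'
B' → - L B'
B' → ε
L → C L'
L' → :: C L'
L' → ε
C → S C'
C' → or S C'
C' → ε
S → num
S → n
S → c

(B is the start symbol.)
B' → - L B'

To find M[B', '-'], we find productions for B' where '-' is in the predict set (PREDICT(N → α) = (FIRST(α) \ {ε}) ∪ (FOLLOW(N) if α ⇒* ε)).

Relevant sets:
  FOLLOW(B') = { $ }

B' → - L B': PREDICT = { '-' }
  '-' is in predict set, so this production goes in M[B', '-']
B' → ε: PREDICT = { $ }

M[B', '-'] = B' → - L B'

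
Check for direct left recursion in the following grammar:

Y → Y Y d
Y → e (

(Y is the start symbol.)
Y → Y Y d: LEFT RECURSIVE (starts with Y)
Y → e (: starts with e

The grammar has direct left recursion on: Y.

Answer: Yes, Y is left-recursive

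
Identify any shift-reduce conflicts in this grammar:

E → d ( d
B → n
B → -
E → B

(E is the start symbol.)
Augment with E' → E and build the canonical LR(0) collection (I0 = CLOSURE({[E' → . E]}), then GOTO on every symbol after a dot until no new states appear). It has 8 states:
  I0: { [B → . -], [B → . n], [E → . B], [E → . d ( d], [E' → . E] }  — shift
  I1: { [B → - .] }  — reduce
  I2: { [E → B .] }  — reduce
  I3: { [E' → E .] }  — accept
  I4: { [E → d . ( d] }  — shift
  I5: { [B → n .] }  — reduce
  I6: { [E → d ( . d] }  — shift
  I7: { [E → d ( d .] }  — reduce

No state contains both a complete item and a shift item.

Answer: No shift-reduce conflicts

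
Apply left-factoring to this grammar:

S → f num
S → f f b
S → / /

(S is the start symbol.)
S → f S'
S' → num
S' → f b
S → / /

Left-factoring transforms A → αβ₁ | αβ₂ into A → αA' and A' → β₁ | β₂
(α is the longest common prefix among the alternatives). Repeat until
no nonterminal has two alternatives with a common prefix.

Round 1: S has alternatives sharing prefix 'f'. Introduce S': S → f S'
  Add: S' → num
  Add: S' → f b

No remaining common prefixes — done.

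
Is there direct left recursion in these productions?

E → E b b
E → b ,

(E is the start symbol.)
E → E b b: LEFT RECURSIVE (starts with E)
E → b ,: starts with b

The grammar has direct left recursion on: E.

Answer: Yes, E is left-recursive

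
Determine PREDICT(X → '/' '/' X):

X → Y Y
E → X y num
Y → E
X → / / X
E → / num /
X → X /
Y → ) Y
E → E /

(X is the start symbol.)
PREDICT(X → '/' '/' X) = (FIRST(RHS) \ {ε}) ∪ (FOLLOW(X) if ε ∈ FIRST(RHS), i.e. RHS ⇒* ε)
FIRST('/' '/' X) = { '/' }
ε ∉ FIRST('/' '/' X), so FOLLOW(X) is not added.
PREDICT(X → '/' '/' X) = { '/' }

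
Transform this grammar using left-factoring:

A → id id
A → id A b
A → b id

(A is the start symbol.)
A → id A'
A' → id
A' → A b
A → b id

Left-factoring transforms A → αβ₁ | αβ₂ into A → αA' and A' → β₁ | β₂
(α is the longest common prefix among the alternatives). Repeat until
no nonterminal has two alternatives with a common prefix.

Round 1: A has alternatives sharing prefix 'id'. Introduce A': A → id A'
  Add: A' → id
  Add: A' → A b

No remaining common prefixes — done.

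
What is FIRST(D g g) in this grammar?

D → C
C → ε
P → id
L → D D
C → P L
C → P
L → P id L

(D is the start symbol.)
FIRST sets of the non-terminals involved (from the grammar, by fixed-point iteration):
  FIRST(D) = { 'id', ε }

To compute FIRST(D g g), process the symbols left to right:
Symbol D is a non-terminal. Add FIRST(D) \ {ε} = { 'id' }
D is nullable (ε ∈ FIRST(D)), continue to the next symbol.
Symbol g is a terminal. Add 'g' and stop.
FIRST(D g g) = { 'g', 'id' }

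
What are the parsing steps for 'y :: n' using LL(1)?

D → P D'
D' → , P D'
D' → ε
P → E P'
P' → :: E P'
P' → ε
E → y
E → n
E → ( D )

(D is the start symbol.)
LL(1) parsing maintains a stack (initially the start symbol over $) and the input. At each step: if the stack top is a terminal, match it against the current input token; if it is a non-terminal N, replace it with the RHS of M[N, lookahead] (the unique production whose predict set contains the lookahead).

Stack is shown with the top on the left.

Stack         Input     Action
------------------------------
D $           y :: n $  output D → P D'
P D' $        y :: n $  output P → E P'
E P' D' $     y :: n $  output E → y
y P' D' $     y :: n $  match 'y'
P' D' $       :: n $    output P' → :: E P'
:: E P' D' $  :: n $    match '::'
E P' D' $     n $       output E → n
n P' D' $     n $       match 'n'
P' D' $       $         output P' → ε
D' $          $         output D' → ε
$             $         accept

The string is accepted.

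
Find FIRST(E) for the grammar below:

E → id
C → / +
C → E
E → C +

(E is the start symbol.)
FIRST sets of the other non-terminals involved (by the same procedure, iterated to a fixed point):
  FIRST(C) = { '/', 'id' }

From E → id:
  - id is a terminal: add 'id' and stop
From E → C +:
  - C is a non-terminal: add FIRST(C) \ {ε} = { '/', 'id' }
    C is not nullable, so stop

Collecting: FIRST(E) = { '/', 'id' }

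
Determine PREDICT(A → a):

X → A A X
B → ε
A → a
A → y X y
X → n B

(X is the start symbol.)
{ 'a' }

PREDICT(A → a) = (FIRST(RHS) \ {ε}) ∪ (FOLLOW(A) if ε ∈ FIRST(RHS), i.e. RHS ⇒* ε)
FIRST(a) = { 'a' }
ε ∉ FIRST(a), so FOLLOW(A) is not added.
PREDICT(A → a) = { 'a' }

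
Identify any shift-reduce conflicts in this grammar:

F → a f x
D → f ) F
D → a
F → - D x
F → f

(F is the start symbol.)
A shift-reduce conflict occurs when an LR(0) state has both:
  - a complete (reduce) item [A → α .] (dot at the end), and
  - a shift item [B → β . c γ] (dot before a terminal).

Augment with F' → F and build the canonical LR(0) collection (I0 = CLOSURE({[F' → . F]}), then GOTO on every symbol after a dot until no new states appear). It has 13 states:
  I0: { [F → . - D x], [F → . a f x], [F → . f], [F' → . F] }  — shift
  I1: { [D → . a], [D → . f ) F], [F → - . D x] }  — shift
  I2: { [F' → F .] }  — accept
  I3: { [F → a . f x] }  — shift
  I4: { [F → f .] }  — reduce
  I5: { [F → a f . x] }  — shift
  I6: { [F → a f x .] }  — reduce
  I7: { [F → - D . x] }  — shift
  I8: { [D → a .] }  — reduce
  I9: { [D → f . ) F] }  — shift
  I10: { [D → f ) . F], [F → . - D x], [F → . a f x], [F → . f] }  — shift
  I11: { [D → f ) F .] }  — reduce
  I12: { [F → - D x .] }  — reduce

No state contains both a complete item and a shift item.

Answer: No shift-reduce conflicts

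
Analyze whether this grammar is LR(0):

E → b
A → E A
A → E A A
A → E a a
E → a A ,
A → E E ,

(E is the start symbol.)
A grammar is LR(0) if no state in the canonical LR(0) collection has:
  - both a shift item (dot before a terminal) and a complete item (shift-reduce conflict), or
  - two or more complete items (reduce-reduce conflict; the accept item [E' → E .] counts as a complete item here).

Augment with E' → E and build the canonical LR(0) collection (I0 = CLOSURE({[E' → . E]}), then GOTO on every symbol after a dot until no new states appear). It has 13 states:
  I0: { [E → . a A ,], [E → . b], [E' → . E] }  — shift
  I1: { [E' → E .] }  — accept
  I2: { [A → . E A A], [A → . E A], [A → . E E ,], [A → . E a a], [E → . a A ,], [E → . b], [E → a . A ,] }  — shift
  I3: { [E → b .] }  — reduce
  I4: { [E → a A . ,] }  — shift
  I5: { [A → . E A A], [A → . E A], [A → . E E ,], [A → . E a a], [A → E . A A], [A → E . A], [A → E . E ,], [A → E . a a], [E → . a A ,], [E → . b] }  — shift
  I6: { [A → . E A A], [A → . E A], [A → . E E ,], [A → . E a a], [A → E A . A], [A → E A .], [E → . a A ,], [E → . b] }  — shift, reduce
  I7: { [A → . E A A], [A → . E A], [A → . E E ,], [A → . E a a], [A → E . A A], [A → E . A], [A → E . E ,], [A → E . a a], [A → E E . ,], [E → . a A ,], [E → . b] }  — shift
  I8: { [A → . E A A], [A → . E A], [A → . E E ,], [A → . E a a], [A → E a . a], [E → . a A ,], [E → . b], [E → a . A ,] }  — shift
  I9: { [A → . E A A], [A → . E A], [A → . E E ,], [A → . E a a], [A → E a a .], [E → . a A ,], [E → . b], [E → a . A ,] }  — shift, reduce
  I10: { [A → E E , .] }  — reduce
  I11: { [A → E A A .] }  — reduce
  I12: { [E → a A , .] }  — reduce

Conflict in state I6:
  Shift-reduce conflict between [A → E A .] and [E → . a A ,]
So the grammar is NOT LR(0).

Answer: No. Shift-reduce conflict between [A → E A .] and [E → . a A ,]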